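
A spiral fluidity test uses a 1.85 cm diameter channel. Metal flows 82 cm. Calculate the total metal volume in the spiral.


Formula: V = pi * (d/2)^2 * L  (cylinder volume)
Radius = 1.85/2 = 0.925 cm
V = pi * 0.925^2 * 82 = 220.4181 cm^3

Answer: 220.4181 cm^3


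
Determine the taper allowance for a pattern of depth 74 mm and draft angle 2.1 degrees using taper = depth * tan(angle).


Formula: taper = depth * tan(draft_angle)
tan(2.1 deg) = 0.0366683
taper = 74 mm * 0.0366683 = 2.7135 mm

Answer: 2.7135 mm


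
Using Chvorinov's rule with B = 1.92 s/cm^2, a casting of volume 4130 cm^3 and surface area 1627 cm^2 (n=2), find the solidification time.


Formula: t_s = B * (V/A)^n  (Chvorinov's rule, n=2)
Modulus M = V/A = 4130/1627 = 2.538414 cm
M^2 = 2.538414^2 = 6.443546 cm^2
t_s = 1.92 * 6.443546 = 12.3716 s

12.3716 s


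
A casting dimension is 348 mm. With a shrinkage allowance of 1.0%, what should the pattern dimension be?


Formula: L_pattern = L_casting * (1 + shrinkage_rate/100)
Shrinkage factor = 1 + 1.0/100 = 1.01
L_pattern = 348 mm * 1.01 = 351.4800 mm


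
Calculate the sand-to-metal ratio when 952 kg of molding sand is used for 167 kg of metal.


Formula: Sand-to-Metal Ratio = W_sand / W_metal
Ratio = 952 kg / 167 kg = 5.7006

Answer: 5.7006


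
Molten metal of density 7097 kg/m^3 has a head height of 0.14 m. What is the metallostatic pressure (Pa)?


Formula: P = rho * g * h
rho * g = 7097 * 9.81 = 69621.57 N/m^3
P = 69621.57 * 0.14 = 9747.0198 Pa

Answer: 9747.0198 Pa


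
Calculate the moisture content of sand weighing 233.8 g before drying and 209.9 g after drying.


Formula: MC = (W_wet - W_dry) / W_wet * 100
Water mass = 233.8 - 209.9 = 23.9 g
MC = 23.9 / 233.8 * 100 = 10.2224%

Answer: 10.2224%


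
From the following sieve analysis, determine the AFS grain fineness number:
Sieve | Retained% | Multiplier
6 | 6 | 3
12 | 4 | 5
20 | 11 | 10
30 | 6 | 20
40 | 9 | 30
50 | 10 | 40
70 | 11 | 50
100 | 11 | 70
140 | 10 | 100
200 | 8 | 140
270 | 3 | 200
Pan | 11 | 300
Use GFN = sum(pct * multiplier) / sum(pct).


Formula: GFN = sum(pct * multiplier) / sum(pct)
sum(pct * multiplier) = 8278
sum(pct) = 100
GFN = 8278 / 100 = 82.78


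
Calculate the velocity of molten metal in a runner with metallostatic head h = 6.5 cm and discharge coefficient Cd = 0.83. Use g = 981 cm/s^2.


Formula: v = Cd * sqrt(2 * g * h)  (Torricelli with discharge coefficient)
2*g*h = 2 * 981 * 6.5 = 12753.0 cm^2/s^2
sqrt(12753.0) = 112.92918 cm/s
v = 0.83 * 112.92918 = 93.7312 cm/s

Final answer: 93.7312 cm/s


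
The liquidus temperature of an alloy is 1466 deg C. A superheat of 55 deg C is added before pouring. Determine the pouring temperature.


Formula: T_pour = T_melt + Superheat
T_pour = 1466 + 55 = 1521 deg C

1521 deg C


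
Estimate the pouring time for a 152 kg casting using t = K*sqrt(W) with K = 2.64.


Formula: t = K * sqrt(W)
sqrt(W) = sqrt(152) = 12.32883
t = 2.64 * 12.32883 = 32.5481 s

Answer: 32.5481 s


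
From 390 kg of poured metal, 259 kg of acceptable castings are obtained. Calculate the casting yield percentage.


Formula: Casting Yield = (W_good / W_total) * 100
Yield = (259 kg / 390 kg) * 100 = 66.4103%

Final answer: 66.4103%


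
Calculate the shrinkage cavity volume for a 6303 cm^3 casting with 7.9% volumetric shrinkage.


Formula: V_shrink = V_casting * shrinkage_pct / 100
V_shrink = 6303 cm^3 * 7.9 / 100 = 497.9370 cm^3

Answer: 497.9370 cm^3


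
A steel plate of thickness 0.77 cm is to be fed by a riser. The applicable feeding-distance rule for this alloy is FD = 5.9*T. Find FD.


Formula: FD = 5.9 * T  (riser feeding-distance rule)
FD = 5.9 * 0.77 cm = 4.5430 cm

4.5430 cm


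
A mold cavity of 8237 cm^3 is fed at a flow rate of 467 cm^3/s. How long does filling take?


Formula: t_fill = V_mold / Q_flow
t = 8237 cm^3 / 467 cm^3/s = 17.6381 s


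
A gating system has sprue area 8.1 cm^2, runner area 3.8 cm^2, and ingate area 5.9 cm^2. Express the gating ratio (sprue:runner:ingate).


Sprue:Runner:Ingate = 1 : 3.8/8.1 : 5.9/8.1 = 1:0.47:0.73


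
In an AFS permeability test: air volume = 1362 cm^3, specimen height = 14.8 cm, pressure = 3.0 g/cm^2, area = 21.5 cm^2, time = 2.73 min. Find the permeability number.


Formula: Permeability Number P = (V * H) / (p * A * t)
Numerator: V * H = 1362 * 14.8 = 20157.6
Denominator: p * A * t = 3.0 * 21.5 * 2.73 = 176.085
P = 20157.6 / 176.085 = 114.4765

Final answer: 114.4765


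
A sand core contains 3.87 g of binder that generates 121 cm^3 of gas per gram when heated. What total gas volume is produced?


Formula: V_gas = W_binder * gas_evolution_rate
V = 3.87 g * 121 cm^3/g = 468.2700 cm^3

Answer: 468.2700 cm^3


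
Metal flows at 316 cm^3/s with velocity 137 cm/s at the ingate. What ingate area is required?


Formula: A_ingate = Q / v  (continuity equation)
A = 316 cm^3/s / 137 cm/s = 2.3066 cm^2

Final answer: 2.3066 cm^2


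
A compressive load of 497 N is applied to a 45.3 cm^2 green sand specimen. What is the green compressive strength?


Formula: Compressive Strength = Force / Area
Strength = 497 N / 45.3 cm^2 = 10.9713 N/cm^2

Final answer: 10.9713 N/cm^2


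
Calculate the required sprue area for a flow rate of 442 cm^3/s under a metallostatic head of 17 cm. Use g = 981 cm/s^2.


Formula: v = sqrt(2*g*h), A = Q/v
Velocity: v = sqrt(2 * 981 * 17) = sqrt(33354) = 182.6308 cm/s
Sprue area: A = Q / v = 442 / 182.6308 = 2.4202 cm^2

Final answer: 2.4202 cm^2


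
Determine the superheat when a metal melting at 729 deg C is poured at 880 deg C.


Formula: Superheat = T_pour - T_melt
Superheat = 880 - 729 = 151 deg C

151 deg C


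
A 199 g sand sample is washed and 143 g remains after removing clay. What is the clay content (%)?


Formula: Clay% = (W_total - W_washed) / W_total * 100
Clay mass = 199 - 143 = 56 g
Clay% = 56 / 199 * 100 = 28.1407%


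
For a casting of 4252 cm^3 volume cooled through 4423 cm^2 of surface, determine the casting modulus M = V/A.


Formula: Casting Modulus M = V / A
M = 4252 cm^3 / 4423 cm^2 = 0.9613 cm

Answer: 0.9613 cm


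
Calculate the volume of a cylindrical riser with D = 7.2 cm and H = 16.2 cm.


Formula: V = pi * (D/2)^2 * H  (cylinder volume)
Radius = D/2 = 7.2/2 = 3.6 cm
V = pi * 3.6^2 * 16.2 = 659.5837 cm^3


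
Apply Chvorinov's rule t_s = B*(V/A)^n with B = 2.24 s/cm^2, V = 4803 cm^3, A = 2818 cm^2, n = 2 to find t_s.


Formula: t_s = B * (V/A)^n  (Chvorinov's rule, n=2)
Modulus M = V/A = 4803/2818 = 1.704400 cm
M^2 = 1.704400^2 = 2.904979 cm^2
t_s = 2.24 * 2.904979 = 6.5072 s

6.5072 s


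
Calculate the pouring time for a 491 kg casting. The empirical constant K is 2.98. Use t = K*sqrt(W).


Formula: t = K * sqrt(W)
sqrt(W) = sqrt(491) = 22.15852
t = 2.98 * 22.15852 = 66.0324 s

Final answer: 66.0324 s


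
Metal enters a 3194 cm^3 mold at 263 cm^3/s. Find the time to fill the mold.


Formula: t_fill = V_mold / Q_flow
t = 3194 cm^3 / 263 cm^3/s = 12.1445 s

Answer: 12.1445 s


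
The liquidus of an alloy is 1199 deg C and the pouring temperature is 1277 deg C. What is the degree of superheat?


Formula: Superheat = T_pour - T_melt
Superheat = 1277 - 1199 = 78 deg C

Final answer: 78 deg C


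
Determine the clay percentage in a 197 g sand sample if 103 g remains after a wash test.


Formula: Clay% = (W_total - W_washed) / W_total * 100
Clay mass = 197 - 103 = 94 g
Clay% = 94 / 197 * 100 = 47.7157%


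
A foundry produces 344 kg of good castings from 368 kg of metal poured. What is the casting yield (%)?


Formula: Casting Yield = (W_good / W_total) * 100
Yield = (344 kg / 368 kg) * 100 = 93.4783%

Final answer: 93.4783%


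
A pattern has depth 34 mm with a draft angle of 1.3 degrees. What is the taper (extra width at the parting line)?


Formula: taper = depth * tan(draft_angle)
tan(1.3 deg) = 0.0226932
taper = 34 mm * 0.0226932 = 0.7716 mm

0.7716 mm


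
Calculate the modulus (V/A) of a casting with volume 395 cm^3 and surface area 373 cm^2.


Formula: Casting Modulus M = V / A
M = 395 cm^3 / 373 cm^2 = 1.0590 cm

Answer: 1.0590 cm


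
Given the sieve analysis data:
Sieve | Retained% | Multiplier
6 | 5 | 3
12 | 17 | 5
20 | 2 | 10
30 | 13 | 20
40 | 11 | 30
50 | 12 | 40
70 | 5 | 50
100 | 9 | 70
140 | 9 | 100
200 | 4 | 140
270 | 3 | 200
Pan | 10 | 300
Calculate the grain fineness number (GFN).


Formula: GFN = sum(pct * multiplier) / sum(pct)
sum(pct * multiplier) = 7130
sum(pct) = 100
GFN = 7130 / 100 = 71.30


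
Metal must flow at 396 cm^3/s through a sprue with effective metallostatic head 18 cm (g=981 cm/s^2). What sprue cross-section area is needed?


Formula: v = sqrt(2*g*h), A = Q/v
Velocity: v = sqrt(2 * 981 * 18) = sqrt(35316) = 187.9255 cm/s
Sprue area: A = Q / v = 396 / 187.9255 = 2.1072 cm^2


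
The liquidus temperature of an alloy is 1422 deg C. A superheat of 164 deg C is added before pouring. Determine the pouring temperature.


Formula: T_pour = T_melt + Superheat
T_pour = 1422 + 164 = 1586 deg C

1586 deg C


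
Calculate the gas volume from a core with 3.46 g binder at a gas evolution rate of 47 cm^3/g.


Formula: V_gas = W_binder * gas_evolution_rate
V = 3.46 g * 47 cm^3/g = 162.6200 cm^3

Answer: 162.6200 cm^3


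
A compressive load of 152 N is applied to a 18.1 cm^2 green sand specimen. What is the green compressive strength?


Formula: Compressive Strength = Force / Area
Strength = 152 N / 18.1 cm^2 = 8.3978 N/cm^2

Answer: 8.3978 N/cm^2


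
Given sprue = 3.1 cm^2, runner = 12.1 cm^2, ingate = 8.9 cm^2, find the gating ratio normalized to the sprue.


Sprue:Runner:Ingate = 1 : 12.1/3.1 : 8.9/3.1 = 1:3.90:2.87

1:3.90:2.87


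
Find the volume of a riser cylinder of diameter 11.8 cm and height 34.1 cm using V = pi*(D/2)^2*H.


Formula: V = pi * (D/2)^2 * H  (cylinder volume)
Radius = D/2 = 11.8/2 = 5.9 cm
V = pi * 5.9^2 * 34.1 = 3729.1365 cm^3

Final answer: 3729.1365 cm^3


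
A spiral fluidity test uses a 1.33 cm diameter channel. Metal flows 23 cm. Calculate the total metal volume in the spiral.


Formula: V = pi * (d/2)^2 * L  (cylinder volume)
Radius = 1.33/2 = 0.665 cm
V = pi * 0.665^2 * 23 = 31.9537 cm^3

31.9537 cm^3


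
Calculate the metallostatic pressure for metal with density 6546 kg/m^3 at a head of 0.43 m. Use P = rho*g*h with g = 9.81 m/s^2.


Formula: P = rho * g * h
rho * g = 6546 * 9.81 = 64216.26 N/m^3
P = 64216.26 * 0.43 = 27612.9918 Pa


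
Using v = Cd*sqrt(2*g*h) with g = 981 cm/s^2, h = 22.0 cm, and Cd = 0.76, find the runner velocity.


Formula: v = Cd * sqrt(2 * g * h)  (Torricelli with discharge coefficient)
2*g*h = 2 * 981 * 22.0 = 43164.0 cm^2/s^2
sqrt(43164.0) = 207.75948 cm/s
v = 0.76 * 207.75948 = 157.8972 cm/s


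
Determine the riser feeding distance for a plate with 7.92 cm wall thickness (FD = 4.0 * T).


Formula: FD = 4.0 * T  (riser feeding-distance rule)
FD = 4.0 * 7.92 cm = 31.6800 cm

Answer: 31.6800 cm


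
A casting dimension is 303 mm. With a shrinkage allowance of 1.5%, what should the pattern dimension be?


Formula: L_pattern = L_casting * (1 + shrinkage_rate/100)
Shrinkage factor = 1 + 1.5/100 = 1.015
L_pattern = 303 mm * 1.015 = 307.5450 mm

307.5450 mm


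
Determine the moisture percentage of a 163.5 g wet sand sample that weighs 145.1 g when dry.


Formula: MC = (W_wet - W_dry) / W_wet * 100
Water mass = 163.5 - 145.1 = 18.4 g
MC = 18.4 / 163.5 * 100 = 11.2538%

11.2538%


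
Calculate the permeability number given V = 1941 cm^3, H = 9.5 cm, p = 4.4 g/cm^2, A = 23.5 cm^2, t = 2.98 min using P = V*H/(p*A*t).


Formula: Permeability Number P = (V * H) / (p * A * t)
Numerator: V * H = 1941 * 9.5 = 18439.5
Denominator: p * A * t = 4.4 * 23.5 * 2.98 = 308.132
P = 18439.5 / 308.132 = 59.8429

Final answer: 59.8429


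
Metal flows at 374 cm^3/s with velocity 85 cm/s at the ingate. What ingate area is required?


Formula: A_ingate = Q / v  (continuity equation)
A = 374 cm^3/s / 85 cm/s = 4.4000 cm^2

4.4000 cm^2


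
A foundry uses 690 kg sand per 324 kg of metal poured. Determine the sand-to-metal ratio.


Formula: Sand-to-Metal Ratio = W_sand / W_metal
Ratio = 690 kg / 324 kg = 2.1296


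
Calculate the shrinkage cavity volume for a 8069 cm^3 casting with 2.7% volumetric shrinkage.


Formula: V_shrink = V_casting * shrinkage_pct / 100
V_shrink = 8069 cm^3 * 2.7 / 100 = 217.8630 cm^3


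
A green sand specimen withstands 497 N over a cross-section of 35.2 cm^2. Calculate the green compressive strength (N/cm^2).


Formula: Compressive Strength = Force / Area
Strength = 497 N / 35.2 cm^2 = 14.1193 N/cm^2

Final answer: 14.1193 N/cm^2


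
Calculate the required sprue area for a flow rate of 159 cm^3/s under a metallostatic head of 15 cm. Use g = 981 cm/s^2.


Formula: v = sqrt(2*g*h), A = Q/v
Velocity: v = sqrt(2 * 981 * 15) = sqrt(29430) = 171.5517 cm/s
Sprue area: A = Q / v = 159 / 171.5517 = 0.9268 cm^2

0.9268 cm^2


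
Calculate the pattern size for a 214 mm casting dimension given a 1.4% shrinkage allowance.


Formula: L_pattern = L_casting * (1 + shrinkage_rate/100)
Shrinkage factor = 1 + 1.4/100 = 1.014
L_pattern = 214 mm * 1.014 = 216.9960 mm

216.9960 mm


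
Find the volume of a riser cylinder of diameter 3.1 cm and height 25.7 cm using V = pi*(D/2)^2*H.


Formula: V = pi * (D/2)^2 * H  (cylinder volume)
Radius = D/2 = 3.1/2 = 1.55 cm
V = pi * 1.55^2 * 25.7 = 193.9753 cm^3

Answer: 193.9753 cm^3


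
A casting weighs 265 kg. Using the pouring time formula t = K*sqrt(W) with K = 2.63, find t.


Formula: t = K * sqrt(W)
sqrt(W) = sqrt(265) = 16.27882
t = 2.63 * 16.27882 = 42.8133 s

Final answer: 42.8133 s


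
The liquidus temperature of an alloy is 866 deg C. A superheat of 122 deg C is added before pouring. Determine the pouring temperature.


Formula: T_pour = T_melt + Superheat
T_pour = 866 + 122 = 988 deg C

988 deg C


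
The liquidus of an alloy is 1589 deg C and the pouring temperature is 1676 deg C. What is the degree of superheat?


Formula: Superheat = T_pour - T_melt
Superheat = 1676 - 1589 = 87 deg C


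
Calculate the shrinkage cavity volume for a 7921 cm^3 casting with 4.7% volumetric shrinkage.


Formula: V_shrink = V_casting * shrinkage_pct / 100
V_shrink = 7921 cm^3 * 4.7 / 100 = 372.2870 cm^3

Final answer: 372.2870 cm^3


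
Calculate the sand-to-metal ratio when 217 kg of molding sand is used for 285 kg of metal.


Formula: Sand-to-Metal Ratio = W_sand / W_metal
Ratio = 217 kg / 285 kg = 0.7614

0.7614


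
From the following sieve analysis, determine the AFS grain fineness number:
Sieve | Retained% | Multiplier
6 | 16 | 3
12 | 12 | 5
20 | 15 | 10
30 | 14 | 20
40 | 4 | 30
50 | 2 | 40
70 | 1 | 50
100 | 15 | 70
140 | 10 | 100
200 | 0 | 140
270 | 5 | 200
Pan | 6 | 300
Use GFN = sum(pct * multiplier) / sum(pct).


Formula: GFN = sum(pct * multiplier) / sum(pct)
sum(pct * multiplier) = 5638
sum(pct) = 100
GFN = 5638 / 100 = 56.38

Final answer: 56.38


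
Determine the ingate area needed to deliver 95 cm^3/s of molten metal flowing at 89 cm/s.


Formula: A_ingate = Q / v  (continuity equation)
A = 95 cm^3/s / 89 cm/s = 1.0674 cm^2

Answer: 1.0674 cm^2


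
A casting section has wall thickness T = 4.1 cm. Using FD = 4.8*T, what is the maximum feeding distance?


Formula: FD = 4.8 * T  (riser feeding-distance rule)
FD = 4.8 * 4.1 cm = 19.6800 cm

Answer: 19.6800 cm


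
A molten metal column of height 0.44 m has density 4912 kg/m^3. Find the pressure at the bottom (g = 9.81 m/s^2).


Formula: P = rho * g * h
rho * g = 4912 * 9.81 = 48186.72 N/m^3
P = 48186.72 * 0.44 = 21202.1568 Pa

21202.1568 Pa


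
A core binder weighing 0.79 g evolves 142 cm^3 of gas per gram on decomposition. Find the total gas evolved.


Formula: V_gas = W_binder * gas_evolution_rate
V = 0.79 g * 142 cm^3/g = 112.1800 cm^3

Answer: 112.1800 cm^3


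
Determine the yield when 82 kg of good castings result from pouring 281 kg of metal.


Formula: Casting Yield = (W_good / W_total) * 100
Yield = (82 kg / 281 kg) * 100 = 29.1815%

Final answer: 29.1815%


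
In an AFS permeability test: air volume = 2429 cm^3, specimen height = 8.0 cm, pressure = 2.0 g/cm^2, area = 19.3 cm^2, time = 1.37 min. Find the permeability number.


Formula: Permeability Number P = (V * H) / (p * A * t)
Numerator: V * H = 2429 * 8.0 = 19432.0
Denominator: p * A * t = 2.0 * 19.3 * 1.37 = 52.882
P = 19432.0 / 52.882 = 367.4596


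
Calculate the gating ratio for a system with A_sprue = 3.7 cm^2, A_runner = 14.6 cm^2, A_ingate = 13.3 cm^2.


Sprue:Runner:Ingate = 1 : 14.6/3.7 : 13.3/3.7 = 1:3.95:3.59

1:3.95:3.59


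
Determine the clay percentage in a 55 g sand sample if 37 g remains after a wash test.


Formula: Clay% = (W_total - W_washed) / W_total * 100
Clay mass = 55 - 37 = 18 g
Clay% = 18 / 55 * 100 = 32.7273%


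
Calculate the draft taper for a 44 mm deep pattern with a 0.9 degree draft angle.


Formula: taper = depth * tan(draft_angle)
tan(0.9 deg) = 0.0157093
taper = 44 mm * 0.0157093 = 0.6912 mm

0.6912 mm


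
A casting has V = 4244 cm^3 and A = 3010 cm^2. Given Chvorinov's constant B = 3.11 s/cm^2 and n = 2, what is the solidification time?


Formula: t_s = B * (V/A)^n  (Chvorinov's rule, n=2)
Modulus M = V/A = 4244/3010 = 1.409967 cm
M^2 = 1.409967^2 = 1.988007 cm^2
t_s = 3.11 * 1.988007 = 6.1827 s

Final answer: 6.1827 s


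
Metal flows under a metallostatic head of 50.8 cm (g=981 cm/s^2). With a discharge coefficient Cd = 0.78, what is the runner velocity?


Formula: v = Cd * sqrt(2 * g * h)  (Torricelli with discharge coefficient)
2*g*h = 2 * 981 * 50.8 = 99669.6 cm^2/s^2
sqrt(99669.6) = 315.70493 cm/s
v = 0.78 * 315.70493 = 246.2498 cm/s


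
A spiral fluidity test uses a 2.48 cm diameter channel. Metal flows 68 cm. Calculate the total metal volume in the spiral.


Formula: V = pi * (d/2)^2 * L  (cylinder volume)
Radius = 2.48/2 = 1.24 cm
V = pi * 1.24^2 * 68 = 328.4749 cm^3


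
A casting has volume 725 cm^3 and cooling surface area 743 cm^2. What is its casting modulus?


Formula: Casting Modulus M = V / A
M = 725 cm^3 / 743 cm^2 = 0.9758 cm

Final answer: 0.9758 cm


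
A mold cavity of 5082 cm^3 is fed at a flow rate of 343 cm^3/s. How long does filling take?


Formula: t_fill = V_mold / Q_flow
t = 5082 cm^3 / 343 cm^3/s = 14.8163 s


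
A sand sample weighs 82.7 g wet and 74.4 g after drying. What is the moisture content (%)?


Formula: MC = (W_wet - W_dry) / W_wet * 100
Water mass = 82.7 - 74.4 = 8.3 g
MC = 8.3 / 82.7 * 100 = 10.0363%


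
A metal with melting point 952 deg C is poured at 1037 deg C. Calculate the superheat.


Formula: Superheat = T_pour - T_melt
Superheat = 1037 - 952 = 85 deg C


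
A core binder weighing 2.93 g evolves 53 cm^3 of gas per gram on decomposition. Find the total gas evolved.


Formula: V_gas = W_binder * gas_evolution_rate
V = 2.93 g * 53 cm^3/g = 155.2900 cm^3

155.2900 cm^3


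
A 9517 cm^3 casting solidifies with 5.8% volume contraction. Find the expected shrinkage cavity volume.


Formula: V_shrink = V_casting * shrinkage_pct / 100
V_shrink = 9517 cm^3 * 5.8 / 100 = 551.9860 cm^3


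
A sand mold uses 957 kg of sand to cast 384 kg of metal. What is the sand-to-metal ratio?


Formula: Sand-to-Metal Ratio = W_sand / W_metal
Ratio = 957 kg / 384 kg = 2.4922

Answer: 2.4922


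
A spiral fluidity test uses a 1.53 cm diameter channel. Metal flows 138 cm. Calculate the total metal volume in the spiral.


Formula: V = pi * (d/2)^2 * L  (cylinder volume)
Radius = 1.53/2 = 0.765 cm
V = pi * 0.765^2 * 138 = 253.7183 cm^3

Final answer: 253.7183 cm^3


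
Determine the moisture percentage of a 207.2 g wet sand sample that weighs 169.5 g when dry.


Formula: MC = (W_wet - W_dry) / W_wet * 100
Water mass = 207.2 - 169.5 = 37.7 g
MC = 37.7 / 207.2 * 100 = 18.1950%


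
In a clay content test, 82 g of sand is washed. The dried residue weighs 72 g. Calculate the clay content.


Formula: Clay% = (W_total - W_washed) / W_total * 100
Clay mass = 82 - 72 = 10 g
Clay% = 10 / 82 * 100 = 12.1951%

12.1951%


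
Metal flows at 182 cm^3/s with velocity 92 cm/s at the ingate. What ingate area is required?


Formula: A_ingate = Q / v  (continuity equation)
A = 182 cm^3/s / 92 cm/s = 1.9783 cm^2

1.9783 cm^2


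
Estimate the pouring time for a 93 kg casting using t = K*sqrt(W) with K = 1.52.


Formula: t = K * sqrt(W)
sqrt(W) = sqrt(93) = 9.64365
t = 1.52 * 9.64365 = 14.6583 s

Final answer: 14.6583 s


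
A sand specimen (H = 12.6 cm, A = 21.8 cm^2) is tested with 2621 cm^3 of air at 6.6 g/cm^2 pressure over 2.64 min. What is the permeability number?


Formula: Permeability Number P = (V * H) / (p * A * t)
Numerator: V * H = 2621 * 12.6 = 33024.6
Denominator: p * A * t = 6.6 * 21.8 * 2.64 = 379.8432
P = 33024.6 / 379.8432 = 86.9427

86.9427


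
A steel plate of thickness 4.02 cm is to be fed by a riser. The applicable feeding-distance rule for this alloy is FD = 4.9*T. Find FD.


Formula: FD = 4.9 * T  (riser feeding-distance rule)
FD = 4.9 * 4.02 cm = 19.6980 cm


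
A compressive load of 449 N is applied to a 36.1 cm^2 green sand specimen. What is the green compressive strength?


Formula: Compressive Strength = Force / Area
Strength = 449 N / 36.1 cm^2 = 12.4377 N/cm^2

Final answer: 12.4377 N/cm^2


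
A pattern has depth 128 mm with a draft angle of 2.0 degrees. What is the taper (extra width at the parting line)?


Formula: taper = depth * tan(draft_angle)
tan(2.0 deg) = 0.0349208
taper = 128 mm * 0.0349208 = 4.4699 mm


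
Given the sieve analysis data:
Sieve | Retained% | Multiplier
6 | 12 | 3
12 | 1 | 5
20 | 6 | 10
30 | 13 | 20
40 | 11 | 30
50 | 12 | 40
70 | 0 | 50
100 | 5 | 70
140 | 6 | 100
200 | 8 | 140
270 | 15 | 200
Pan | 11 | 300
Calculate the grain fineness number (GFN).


Formula: GFN = sum(pct * multiplier) / sum(pct)
sum(pct * multiplier) = 9541
sum(pct) = 100
GFN = 9541 / 100 = 95.41


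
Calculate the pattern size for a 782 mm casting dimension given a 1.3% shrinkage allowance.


Formula: L_pattern = L_casting * (1 + shrinkage_rate/100)
Shrinkage factor = 1 + 1.3/100 = 1.013
L_pattern = 782 mm * 1.013 = 792.1660 mm

792.1660 mm


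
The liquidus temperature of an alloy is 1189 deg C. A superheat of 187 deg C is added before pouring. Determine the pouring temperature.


Formula: T_pour = T_melt + Superheat
T_pour = 1189 + 187 = 1376 deg C

Answer: 1376 deg C


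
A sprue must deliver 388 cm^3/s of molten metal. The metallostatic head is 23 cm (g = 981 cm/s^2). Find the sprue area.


Formula: v = sqrt(2*g*h), A = Q/v
Velocity: v = sqrt(2 * 981 * 23) = sqrt(45126) = 212.4288 cm/s
Sprue area: A = Q / v = 388 / 212.4288 = 1.8265 cm^2

Final answer: 1.8265 cm^2


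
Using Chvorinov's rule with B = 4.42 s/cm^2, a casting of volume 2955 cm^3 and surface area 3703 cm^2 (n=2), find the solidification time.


Formula: t_s = B * (V/A)^n  (Chvorinov's rule, n=2)
Modulus M = V/A = 2955/3703 = 0.798002 cm
M^2 = 0.798002^2 = 0.636807 cm^2
t_s = 4.42 * 0.636807 = 2.8147 s

Answer: 2.8147 s


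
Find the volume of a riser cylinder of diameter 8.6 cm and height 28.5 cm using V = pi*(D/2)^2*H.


Formula: V = pi * (D/2)^2 * H  (cylinder volume)
Radius = D/2 = 8.6/2 = 4.3 cm
V = pi * 4.3^2 * 28.5 = 1655.5094 cm^3

Answer: 1655.5094 cm^3


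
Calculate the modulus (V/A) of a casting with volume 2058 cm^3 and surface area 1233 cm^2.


Formula: Casting Modulus M = V / A
M = 2058 cm^3 / 1233 cm^2 = 1.6691 cm

1.6691 cm


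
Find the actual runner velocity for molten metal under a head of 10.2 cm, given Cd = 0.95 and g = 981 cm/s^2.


Formula: v = Cd * sqrt(2 * g * h)  (Torricelli with discharge coefficient)
2*g*h = 2 * 981 * 10.2 = 20012.4 cm^2/s^2
sqrt(20012.4) = 141.46519 cm/s
v = 0.95 * 141.46519 = 134.3919 cm/s

Answer: 134.3919 cm/s


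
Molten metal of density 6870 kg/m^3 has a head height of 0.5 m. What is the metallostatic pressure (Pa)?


Formula: P = rho * g * h
rho * g = 6870 * 9.81 = 67394.7 N/m^3
P = 67394.7 * 0.5 = 33697.3500 Pa


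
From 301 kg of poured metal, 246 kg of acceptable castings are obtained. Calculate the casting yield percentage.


Formula: Casting Yield = (W_good / W_total) * 100
Yield = (246 kg / 301 kg) * 100 = 81.7276%


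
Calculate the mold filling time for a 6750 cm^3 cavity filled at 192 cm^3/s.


Formula: t_fill = V_mold / Q_flow
t = 6750 cm^3 / 192 cm^3/s = 35.1562 s


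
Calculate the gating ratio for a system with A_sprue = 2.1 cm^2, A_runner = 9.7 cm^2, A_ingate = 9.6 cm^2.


Sprue:Runner:Ingate = 1 : 9.7/2.1 : 9.6/2.1 = 1:4.62:4.57

Answer: 1:4.62:4.57


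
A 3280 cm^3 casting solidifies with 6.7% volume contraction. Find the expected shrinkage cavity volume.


Formula: V_shrink = V_casting * shrinkage_pct / 100
V_shrink = 3280 cm^3 * 6.7 / 100 = 219.7600 cm^3

Final answer: 219.7600 cm^3


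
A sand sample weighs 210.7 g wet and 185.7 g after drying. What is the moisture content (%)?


Formula: MC = (W_wet - W_dry) / W_wet * 100
Water mass = 210.7 - 185.7 = 25.0 g
MC = 25.0 / 210.7 * 100 = 11.8652%


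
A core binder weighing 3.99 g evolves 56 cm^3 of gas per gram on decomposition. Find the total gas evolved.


Formula: V_gas = W_binder * gas_evolution_rate
V = 3.99 g * 56 cm^3/g = 223.4400 cm^3

Answer: 223.4400 cm^3


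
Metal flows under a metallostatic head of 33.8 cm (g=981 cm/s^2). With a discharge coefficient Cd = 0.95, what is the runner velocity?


Formula: v = Cd * sqrt(2 * g * h)  (Torricelli with discharge coefficient)
2*g*h = 2 * 981 * 33.8 = 66315.6 cm^2/s^2
sqrt(66315.6) = 257.51815 cm/s
v = 0.95 * 257.51815 = 244.6422 cm/s

244.6422 cm/s


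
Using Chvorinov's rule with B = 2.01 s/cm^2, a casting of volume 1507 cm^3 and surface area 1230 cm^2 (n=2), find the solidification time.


Formula: t_s = B * (V/A)^n  (Chvorinov's rule, n=2)
Modulus M = V/A = 1507/1230 = 1.225203 cm
M^2 = 1.225203^2 = 1.501122 cm^2
t_s = 2.01 * 1.501122 = 3.0173 s

3.0173 s


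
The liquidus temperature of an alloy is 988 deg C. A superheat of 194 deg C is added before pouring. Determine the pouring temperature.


Formula: T_pour = T_melt + Superheat
T_pour = 988 + 194 = 1182 deg C


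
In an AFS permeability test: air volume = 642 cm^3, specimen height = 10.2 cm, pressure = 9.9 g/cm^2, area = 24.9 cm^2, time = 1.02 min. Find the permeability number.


Formula: Permeability Number P = (V * H) / (p * A * t)
Numerator: V * H = 642 * 10.2 = 6548.4
Denominator: p * A * t = 9.9 * 24.9 * 1.02 = 251.4402
P = 6548.4 / 251.4402 = 26.0436

Answer: 26.0436


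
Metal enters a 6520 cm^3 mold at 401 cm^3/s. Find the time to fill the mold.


Formula: t_fill = V_mold / Q_flow
t = 6520 cm^3 / 401 cm^3/s = 16.2594 s

16.2594 s


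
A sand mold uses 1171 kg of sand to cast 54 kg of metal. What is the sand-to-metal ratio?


Formula: Sand-to-Metal Ratio = W_sand / W_metal
Ratio = 1171 kg / 54 kg = 21.6852

21.6852


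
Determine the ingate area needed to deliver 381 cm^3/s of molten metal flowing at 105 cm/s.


Formula: A_ingate = Q / v  (continuity equation)
A = 381 cm^3/s / 105 cm/s = 3.6286 cm^2


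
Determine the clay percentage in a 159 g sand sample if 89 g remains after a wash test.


Formula: Clay% = (W_total - W_washed) / W_total * 100
Clay mass = 159 - 89 = 70 g
Clay% = 70 / 159 * 100 = 44.0252%

Answer: 44.0252%


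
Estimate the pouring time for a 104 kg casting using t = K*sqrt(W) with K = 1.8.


Formula: t = K * sqrt(W)
sqrt(W) = sqrt(104) = 10.19804
t = 1.8 * 10.19804 = 18.3565 s

Answer: 18.3565 s


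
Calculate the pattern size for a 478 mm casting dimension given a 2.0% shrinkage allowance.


Formula: L_pattern = L_casting * (1 + shrinkage_rate/100)
Shrinkage factor = 1 + 2.0/100 = 1.02
L_pattern = 478 mm * 1.02 = 487.5600 mm


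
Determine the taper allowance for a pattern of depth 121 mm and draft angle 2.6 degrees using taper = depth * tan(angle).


Formula: taper = depth * tan(draft_angle)
tan(2.6 deg) = 0.0454097
taper = 121 mm * 0.0454097 = 5.4946 mm


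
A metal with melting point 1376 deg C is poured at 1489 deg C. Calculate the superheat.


Formula: Superheat = T_pour - T_melt
Superheat = 1489 - 1376 = 113 deg C


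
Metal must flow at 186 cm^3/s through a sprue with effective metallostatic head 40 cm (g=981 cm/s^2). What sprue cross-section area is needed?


Formula: v = sqrt(2*g*h), A = Q/v
Velocity: v = sqrt(2 * 981 * 40) = sqrt(78480) = 280.1428 cm/s
Sprue area: A = Q / v = 186 / 280.1428 = 0.6639 cm^2

Final answer: 0.6639 cm^2


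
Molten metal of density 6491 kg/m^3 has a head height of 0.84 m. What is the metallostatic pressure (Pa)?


Formula: P = rho * g * h
rho * g = 6491 * 9.81 = 63676.71 N/m^3
P = 63676.71 * 0.84 = 53488.4364 Pa

53488.4364 Pa


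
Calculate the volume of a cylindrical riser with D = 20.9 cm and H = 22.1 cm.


Formula: V = pi * (D/2)^2 * H  (cylinder volume)
Radius = D/2 = 20.9/2 = 10.45 cm
V = pi * 10.45^2 * 22.1 = 7581.8420 cm^3

Answer: 7581.8420 cm^3


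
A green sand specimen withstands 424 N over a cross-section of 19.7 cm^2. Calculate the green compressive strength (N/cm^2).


Formula: Compressive Strength = Force / Area
Strength = 424 N / 19.7 cm^2 = 21.5228 N/cm^2


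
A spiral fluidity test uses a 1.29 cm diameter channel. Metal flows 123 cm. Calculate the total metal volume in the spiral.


Formula: V = pi * (d/2)^2 * L  (cylinder volume)
Radius = 1.29/2 = 0.645 cm
V = pi * 0.645^2 * 123 = 160.7587 cm^3


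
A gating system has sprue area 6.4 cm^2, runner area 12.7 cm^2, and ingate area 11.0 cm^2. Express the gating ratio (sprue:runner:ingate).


Sprue:Runner:Ingate = 1 : 12.7/6.4 : 11.0/6.4 = 1:1.98:1.72


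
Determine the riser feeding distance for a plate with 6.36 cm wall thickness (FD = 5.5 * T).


Formula: FD = 5.5 * T  (riser feeding-distance rule)
FD = 5.5 * 6.36 cm = 34.9800 cm


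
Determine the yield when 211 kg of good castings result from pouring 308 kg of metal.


Formula: Casting Yield = (W_good / W_total) * 100
Yield = (211 kg / 308 kg) * 100 = 68.5065%


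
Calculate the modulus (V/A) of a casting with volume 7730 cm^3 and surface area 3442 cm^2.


Formula: Casting Modulus M = V / A
M = 7730 cm^3 / 3442 cm^2 = 2.2458 cm

Answer: 2.2458 cm


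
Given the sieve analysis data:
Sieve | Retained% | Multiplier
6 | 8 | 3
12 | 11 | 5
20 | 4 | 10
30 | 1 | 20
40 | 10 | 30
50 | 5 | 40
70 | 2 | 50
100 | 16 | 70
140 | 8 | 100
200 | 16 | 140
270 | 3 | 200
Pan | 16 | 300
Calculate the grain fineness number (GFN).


Formula: GFN = sum(pct * multiplier) / sum(pct)
sum(pct * multiplier) = 10299
sum(pct) = 100
GFN = 10299 / 100 = 102.99

102.99


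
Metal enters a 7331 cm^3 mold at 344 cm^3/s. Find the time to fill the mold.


Formula: t_fill = V_mold / Q_flow
t = 7331 cm^3 / 344 cm^3/s = 21.3110 s

Answer: 21.3110 s


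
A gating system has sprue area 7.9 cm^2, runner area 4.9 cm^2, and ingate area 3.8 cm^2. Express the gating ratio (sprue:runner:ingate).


Sprue:Runner:Ingate = 1 : 4.9/7.9 : 3.8/7.9 = 1:0.62:0.48

Final answer: 1:0.62:0.48


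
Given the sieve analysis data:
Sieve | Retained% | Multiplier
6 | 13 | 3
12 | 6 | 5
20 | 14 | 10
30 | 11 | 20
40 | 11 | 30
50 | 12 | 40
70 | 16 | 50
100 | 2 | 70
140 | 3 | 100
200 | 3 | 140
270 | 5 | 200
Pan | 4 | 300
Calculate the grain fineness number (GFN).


Formula: GFN = sum(pct * multiplier) / sum(pct)
sum(pct * multiplier) = 5099
sum(pct) = 100
GFN = 5099 / 100 = 50.99


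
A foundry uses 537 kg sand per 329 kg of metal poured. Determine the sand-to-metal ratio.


Formula: Sand-to-Metal Ratio = W_sand / W_metal
Ratio = 537 kg / 329 kg = 1.6322

Final answer: 1.6322


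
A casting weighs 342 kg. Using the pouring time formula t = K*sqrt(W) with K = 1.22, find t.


Formula: t = K * sqrt(W)
sqrt(W) = sqrt(342) = 18.49324
t = 1.22 * 18.49324 = 22.5618 s

Answer: 22.5618 s


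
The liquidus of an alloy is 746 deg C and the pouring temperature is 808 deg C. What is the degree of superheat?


Formula: Superheat = T_pour - T_melt
Superheat = 808 - 746 = 62 deg C

62 deg C


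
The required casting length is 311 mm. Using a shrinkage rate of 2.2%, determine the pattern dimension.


Formula: L_pattern = L_casting * (1 + shrinkage_rate/100)
Shrinkage factor = 1 + 2.2/100 = 1.022
L_pattern = 311 mm * 1.022 = 317.8420 mm

Answer: 317.8420 mm


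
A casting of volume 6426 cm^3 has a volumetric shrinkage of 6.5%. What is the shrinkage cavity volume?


Formula: V_shrink = V_casting * shrinkage_pct / 100
V_shrink = 6426 cm^3 * 6.5 / 100 = 417.6900 cm^3


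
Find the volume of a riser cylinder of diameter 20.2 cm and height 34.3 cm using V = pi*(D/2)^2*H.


Formula: V = pi * (D/2)^2 * H  (cylinder volume)
Radius = D/2 = 20.2/2 = 10.1 cm
V = pi * 10.1^2 * 34.3 = 10992.2536 cm^3

Final answer: 10992.2536 cm^3


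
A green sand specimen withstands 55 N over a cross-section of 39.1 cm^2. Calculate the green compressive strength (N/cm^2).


Formula: Compressive Strength = Force / Area
Strength = 55 N / 39.1 cm^2 = 1.4066 N/cm^2

Answer: 1.4066 N/cm^2


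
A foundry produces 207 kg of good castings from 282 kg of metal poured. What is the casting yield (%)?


Formula: Casting Yield = (W_good / W_total) * 100
Yield = (207 kg / 282 kg) * 100 = 73.4043%

Final answer: 73.4043%


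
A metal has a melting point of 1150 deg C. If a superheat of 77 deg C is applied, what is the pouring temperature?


Formula: T_pour = T_melt + Superheat
T_pour = 1150 + 77 = 1227 deg C

1227 deg C


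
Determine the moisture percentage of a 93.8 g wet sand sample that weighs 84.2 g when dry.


Formula: MC = (W_wet - W_dry) / W_wet * 100
Water mass = 93.8 - 84.2 = 9.6 g
MC = 9.6 / 93.8 * 100 = 10.2345%


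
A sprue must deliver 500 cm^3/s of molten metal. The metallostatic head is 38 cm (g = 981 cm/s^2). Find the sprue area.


Formula: v = sqrt(2*g*h), A = Q/v
Velocity: v = sqrt(2 * 981 * 38) = sqrt(74556) = 273.0494 cm/s
Sprue area: A = Q / v = 500 / 273.0494 = 1.8312 cm^2

Answer: 1.8312 cm^2


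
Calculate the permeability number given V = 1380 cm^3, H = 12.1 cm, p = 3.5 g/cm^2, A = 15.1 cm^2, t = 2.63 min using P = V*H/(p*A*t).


Formula: Permeability Number P = (V * H) / (p * A * t)
Numerator: V * H = 1380 * 12.1 = 16698.0
Denominator: p * A * t = 3.5 * 15.1 * 2.63 = 138.9955
P = 16698.0 / 138.9955 = 120.1334


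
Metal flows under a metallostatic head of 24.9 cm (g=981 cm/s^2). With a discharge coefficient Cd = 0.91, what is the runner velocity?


Formula: v = Cd * sqrt(2 * g * h)  (Torricelli with discharge coefficient)
2*g*h = 2 * 981 * 24.9 = 48853.8 cm^2/s^2
sqrt(48853.8) = 221.02896 cm/s
v = 0.91 * 221.02896 = 201.1364 cm/s

Final answer: 201.1364 cm/s


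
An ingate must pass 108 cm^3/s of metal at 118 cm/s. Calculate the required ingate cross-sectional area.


Formula: A_ingate = Q / v  (continuity equation)
A = 108 cm^3/s / 118 cm/s = 0.9153 cm^2

0.9153 cm^2


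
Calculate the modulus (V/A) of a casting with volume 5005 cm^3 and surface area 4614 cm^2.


Formula: Casting Modulus M = V / A
M = 5005 cm^3 / 4614 cm^2 = 1.0847 cm

Answer: 1.0847 cm


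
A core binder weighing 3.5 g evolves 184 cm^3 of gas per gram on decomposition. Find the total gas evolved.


Formula: V_gas = W_binder * gas_evolution_rate
V = 3.5 g * 184 cm^3/g = 644.0000 cm^3

644.0000 cm^3


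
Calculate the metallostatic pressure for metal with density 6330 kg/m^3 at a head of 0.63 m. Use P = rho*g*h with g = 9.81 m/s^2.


Formula: P = rho * g * h
rho * g = 6330 * 9.81 = 62097.3 N/m^3
P = 62097.3 * 0.63 = 39121.2990 Pa

Answer: 39121.2990 Pa


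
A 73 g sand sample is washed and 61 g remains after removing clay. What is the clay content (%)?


Formula: Clay% = (W_total - W_washed) / W_total * 100
Clay mass = 73 - 61 = 12 g
Clay% = 12 / 73 * 100 = 16.4384%

Answer: 16.4384%


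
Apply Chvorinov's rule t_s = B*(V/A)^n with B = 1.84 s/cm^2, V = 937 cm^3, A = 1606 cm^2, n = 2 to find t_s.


Formula: t_s = B * (V/A)^n  (Chvorinov's rule, n=2)
Modulus M = V/A = 937/1606 = 0.583437 cm
M^2 = 0.583437^2 = 0.340399 cm^2
t_s = 1.84 * 0.340399 = 0.6263 s

Answer: 0.6263 s


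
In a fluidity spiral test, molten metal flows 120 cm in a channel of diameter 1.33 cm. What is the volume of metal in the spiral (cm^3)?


Formula: V = pi * (d/2)^2 * L  (cylinder volume)
Radius = 1.33/2 = 0.665 cm
V = pi * 0.665^2 * 120 = 166.7149 cm^3

166.7149 cm^3


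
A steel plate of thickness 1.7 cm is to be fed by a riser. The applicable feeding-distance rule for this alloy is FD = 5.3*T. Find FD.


Formula: FD = 5.3 * T  (riser feeding-distance rule)
FD = 5.3 * 1.7 cm = 9.0100 cm

Final answer: 9.0100 cm


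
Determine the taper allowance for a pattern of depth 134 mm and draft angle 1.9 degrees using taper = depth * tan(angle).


Formula: taper = depth * tan(draft_angle)
tan(1.9 deg) = 0.0331734
taper = 134 mm * 0.0331734 = 4.4452 mm

Answer: 4.4452 mm


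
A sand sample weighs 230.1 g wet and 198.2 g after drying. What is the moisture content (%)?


Formula: MC = (W_wet - W_dry) / W_wet * 100
Water mass = 230.1 - 198.2 = 31.9 g
MC = 31.9 / 230.1 * 100 = 13.8635%

Final answer: 13.8635%


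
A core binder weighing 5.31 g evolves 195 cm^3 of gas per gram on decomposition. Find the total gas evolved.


Formula: V_gas = W_binder * gas_evolution_rate
V = 5.31 g * 195 cm^3/g = 1035.4500 cm^3

1035.4500 cm^3


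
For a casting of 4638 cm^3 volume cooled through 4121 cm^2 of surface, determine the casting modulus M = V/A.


Formula: Casting Modulus M = V / A
M = 4638 cm^3 / 4121 cm^2 = 1.1255 cm

1.1255 cm


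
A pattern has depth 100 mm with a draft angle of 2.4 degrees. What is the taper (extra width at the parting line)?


Formula: taper = depth * tan(draft_angle)
tan(2.4 deg) = 0.0419124
taper = 100 mm * 0.0419124 = 4.1912 mm

4.1912 mm


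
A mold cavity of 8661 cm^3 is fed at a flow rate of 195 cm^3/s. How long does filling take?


Formula: t_fill = V_mold / Q_flow
t = 8661 cm^3 / 195 cm^3/s = 44.4154 s


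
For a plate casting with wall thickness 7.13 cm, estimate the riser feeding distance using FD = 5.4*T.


Formula: FD = 5.4 * T  (riser feeding-distance rule)
FD = 5.4 * 7.13 cm = 38.5020 cm


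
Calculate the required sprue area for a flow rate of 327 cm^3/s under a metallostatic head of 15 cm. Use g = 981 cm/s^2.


Formula: v = sqrt(2*g*h), A = Q/v
Velocity: v = sqrt(2 * 981 * 15) = sqrt(29430) = 171.5517 cm/s
Sprue area: A = Q / v = 327 / 171.5517 = 1.9061 cm^2


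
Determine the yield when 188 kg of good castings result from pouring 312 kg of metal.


Formula: Casting Yield = (W_good / W_total) * 100
Yield = (188 kg / 312 kg) * 100 = 60.2564%


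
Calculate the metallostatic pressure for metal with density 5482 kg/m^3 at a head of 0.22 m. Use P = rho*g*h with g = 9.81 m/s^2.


Formula: P = rho * g * h
rho * g = 5482 * 9.81 = 53778.42 N/m^3
P = 53778.42 * 0.22 = 11831.2524 Pa

Final answer: 11831.2524 Pa


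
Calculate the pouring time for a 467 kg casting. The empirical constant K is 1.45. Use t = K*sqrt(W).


Formula: t = K * sqrt(W)
sqrt(W) = sqrt(467) = 21.61018
t = 1.45 * 21.61018 = 31.3348 s


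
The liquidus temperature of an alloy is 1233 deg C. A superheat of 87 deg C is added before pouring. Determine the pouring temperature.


Formula: T_pour = T_melt + Superheat
T_pour = 1233 + 87 = 1320 deg C

1320 deg C


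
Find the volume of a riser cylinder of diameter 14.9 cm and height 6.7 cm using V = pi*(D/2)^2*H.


Formula: V = pi * (D/2)^2 * H  (cylinder volume)
Radius = D/2 = 14.9/2 = 7.45 cm
V = pi * 7.45^2 * 6.7 = 1168.2538 cm^3

Answer: 1168.2538 cm^3
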